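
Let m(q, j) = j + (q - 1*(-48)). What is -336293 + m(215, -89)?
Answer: -336119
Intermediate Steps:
m(q, j) = 48 + j + q (m(q, j) = j + (q + 48) = j + (48 + q) = 48 + j + q)
-336293 + m(215, -89) = -336293 + (48 - 89 + 215) = -336293 + 174 = -336119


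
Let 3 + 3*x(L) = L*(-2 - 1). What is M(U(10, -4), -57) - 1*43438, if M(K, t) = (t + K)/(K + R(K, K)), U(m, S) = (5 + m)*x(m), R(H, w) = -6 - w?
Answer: -43401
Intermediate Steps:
x(L) = -1 - L (x(L) = -1 + (L*(-2 - 1))/3 = -1 + (L*(-3))/3 = -1 + (-3*L)/3 = -1 - L)
U(m, S) = (-1 - m)*(5 + m) (U(m, S) = (5 + m)*(-1 - m) = (-1 - m)*(5 + m))
M(K, t) = -K/6 - t/6 (M(K, t) = (t + K)/(K + (-6 - K)) = (K + t)/(-6) = (K + t)*(-⅙) = -K/6 - t/6)
M(U(10, -4), -57) - 1*43438 = (-(-1)*(1 + 10)*(5 + 10)/6 - ⅙*(-57)) - 1*43438 = (-(-1)*11*15/6 + 19/2) - 43438 = (-⅙*(-165) + 19/2) - 43438 = (55/2 + 19/2) - 43438 = 37 - 43438 = -43401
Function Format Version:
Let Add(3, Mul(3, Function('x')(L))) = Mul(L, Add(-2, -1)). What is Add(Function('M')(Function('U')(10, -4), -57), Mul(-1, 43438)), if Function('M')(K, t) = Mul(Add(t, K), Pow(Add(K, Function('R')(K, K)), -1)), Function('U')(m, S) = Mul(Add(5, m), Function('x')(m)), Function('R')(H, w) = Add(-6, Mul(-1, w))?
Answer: -43401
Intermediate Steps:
Function('x')(L) = Add(-1, Mul(-1, L)) (Function('x')(L) = Add(-1, Mul(Rational(1, 3), Mul(L, Add(-2, -1)))) = Add(-1, Mul(Rational(1, 3), Mul(L, -3))) = Add(-1, Mul(Rational(1, 3), Mul(-3, L))) = Add(-1, Mul(-1, L)))
Function('U')(m, S) = Mul(Add(-1, Mul(-1, m)), Add(5, m)) (Function('U')(m, S) = Mul(Add(5, m), Add(-1, Mul(-1, m))) = Mul(Add(-1, Mul(-1, m)), Add(5, m)))
Function('M')(K, t) = Add(Mul(Rational(-1, 6), K), Mul(Rational(-1, 6), t)) (Function('M')(K, t) = Mul(Add(t, K), Pow(Add(K, Add(-6, Mul(-1, K))), -1)) = Mul(Add(K, t), Pow(-6, -1)) = Mul(Add(K, t), Rational(-1, 6)) = Add(Mul(Rational(-1, 6), K), Mul(Rational(-1, 6), t)))
Add(Function('M')(Function('U')(10, -4), -57), Mul(-1, 43438)) = Add(Add(Mul(Rational(-1, 6), Mul(-1, Add(1, 10), Add(5, 10))), Mul(Rational(-1, 6), -57)), Mul(-1, 43438)) = Add(Add(Mul(Rational(-1, 6), Mul(-1, 11, 15)), Rational(19, 2)), -43438) = Add(Add(Mul(Rational(-1, 6), -165), Rational(19, 2)), -43438) = Add(Add(Rational(55, 2), Rational(19, 2)), -43438) = Add(37, -43438) = -43401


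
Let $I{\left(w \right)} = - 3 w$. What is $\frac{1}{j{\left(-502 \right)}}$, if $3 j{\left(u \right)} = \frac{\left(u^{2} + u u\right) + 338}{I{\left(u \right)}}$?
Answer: $\frac{2259}{252173} \approx 0.0089581$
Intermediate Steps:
$j{\left(u \right)} = - \frac{338 + 2 u^{2}}{9 u}$ ($j{\left(u \right)} = \frac{\left(\left(u^{2} + u u\right) + 338\right) \frac{1}{\left(-3\right) u}}{3} = \frac{\left(\left(u^{2} + u^{2}\right) + 338\right) \left(- \frac{1}{3 u}\right)}{3} = \frac{\left(2 u^{2} + 338\right) \left(- \frac{1}{3 u}\right)}{3} = \frac{\left(338 + 2 u^{2}\right) \left(- \frac{1}{3 u}\right)}{3} = \frac{\left(- \frac{1}{3}\right) \frac{1}{u} \left(338 + 2 u^{2}\right)}{3} = - \frac{338 + 2 u^{2}}{9 u}$)
$\frac{1}{j{\left(-502 \right)}} = \frac{1}{\frac{2}{9} \frac{1}{-502} \left(-169 - \left(-502\right)^{2}\right)} = \frac{1}{\frac{2}{9} \left(- \frac{1}{502}\right) \left(-169 - 252004\right)} = \frac{1}{\frac{2}{9} \left(- \frac{1}{502}\right) \left(-252173\right)} = \frac{1}{\frac{252173}{2259}} = \frac{2259}{252173}$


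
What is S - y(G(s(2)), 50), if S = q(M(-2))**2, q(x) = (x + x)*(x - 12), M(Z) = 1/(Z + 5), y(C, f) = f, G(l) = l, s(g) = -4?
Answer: 850/81 ≈ 10.494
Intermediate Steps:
M(Z) = 1/(5 + Z)
q(x) = 2*x*(-12 + x) (q(x) = (2*x)*(-12 + x) = 2*x*(-12 + x))
S = 4900/81 (S = (2*(-12 + 1/(5 - 2))/(5 - 2))**2 = (2*(-12 + 1/3)/3)**2 = (2*(1/3)*(-12 + 1/3))**2 = (2*(1/3)*(-35/3))**2 = (-70/9)**2 = 4900/81 ≈ 60.494)
S - y(G(s(2)), 50) = 4900/81 - 1*50 = 4900/81 - 50 = 850/81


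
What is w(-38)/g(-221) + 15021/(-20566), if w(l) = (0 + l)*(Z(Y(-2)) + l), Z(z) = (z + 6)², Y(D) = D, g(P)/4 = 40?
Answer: 1848727/411320 ≈ 4.4946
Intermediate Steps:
g(P) = 160 (g(P) = 4*40 = 160)
Z(z) = (6 + z)²
w(l) = l*(16 + l) (w(l) = (0 + l)*((6 - 2)² + l) = l*(4² + l) = l*(16 + l))
w(-38)/g(-221) + 15021/(-20566) = -38*(16 - 38)/160 + 15021/(-20566) = -38*(-22)*(1/160) + 15021*(-1/20566) = 836*(1/160) - 15021/20566 = 209/40 - 15021/20566 = 1848727/411320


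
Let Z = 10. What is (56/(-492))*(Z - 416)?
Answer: 5684/123 ≈ 46.211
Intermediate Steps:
(56/(-492))*(Z - 416) = (56/(-492))*(10 - 416) = (56*(-1/492))*(-406) = -14/123*(-406) = 5684/123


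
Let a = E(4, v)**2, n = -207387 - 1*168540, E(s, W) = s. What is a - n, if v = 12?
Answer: 375943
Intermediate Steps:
n = -375927 (n = -207387 - 168540 = -375927)
a = 16 (a = 4**2 = 16)
a - n = 16 - 1*(-375927) = 16 + 375927 = 375943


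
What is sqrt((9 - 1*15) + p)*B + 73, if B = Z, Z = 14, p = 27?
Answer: 73 + 14*sqrt(21) ≈ 137.16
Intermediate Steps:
B = 14
sqrt((9 - 1*15) + p)*B + 73 = sqrt((9 - 1*15) + 27)*14 + 73 = sqrt((9 - 15) + 27)*14 + 73 = sqrt(-6 + 27)*14 + 73 = sqrt(21)*14 + 73 = 14*sqrt(21) + 73 = 73 + 14*sqrt(21)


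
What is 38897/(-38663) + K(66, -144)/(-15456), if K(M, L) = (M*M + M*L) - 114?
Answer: -2882227/4330256 ≈ -0.66560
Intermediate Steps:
K(M, L) = -114 + M² + L*M (K(M, L) = (M² + L*M) - 114 = -114 + M² + L*M)
38897/(-38663) + K(66, -144)/(-15456) = 38897/(-38663) + (-114 + 66² - 144*66)/(-15456) = 38897*(-1/38663) + (-114 + 4356 - 9504)*(-1/15456) = -38897/38663 - 5262*(-1/15456) = -38897/38663 + 877/2576 = -2882227/4330256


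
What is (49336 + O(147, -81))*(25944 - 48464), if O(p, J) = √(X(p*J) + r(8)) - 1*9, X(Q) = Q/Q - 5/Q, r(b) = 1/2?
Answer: -1110844040 - 11260*√214386/189 ≈ -1.1109e+9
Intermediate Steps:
r(b) = ½
X(Q) = 1 - 5/Q
O(p, J) = -9 + √(½ + (-5 + J*p)/(J*p)) (O(p, J) = √((-5 + p*J)/((p*J)) + ½) - 1*9 = √((-5 + J*p)/((J*p)) + ½) - 9 = √((1/(J*p))*(-5 + J*p) + ½) - 9 = √((-5 + J*p)/(J*p) + ½) - 9 = √(½ + (-5 + J*p)/(J*p)) - 9 = -9 + √(½ + (-5 + J*p)/(J*p)))
(49336 + O(147, -81))*(25944 - 48464) = (49336 + (-9 + √(6 - 20/(-81*147))/2))*(25944 - 48464) = (49336 + (-9 + √(6 - 20*(-1/81)*1/147)/2))*(-22520) = (49336 + (-9 + √(6 + 20/11907)/2))*(-22520) = (49336 + (-9 + √(71462/11907)/2))*(-22520) = (49336 + (-9 + (√214386/189)/2))*(-22520) = (49336 + (-9 + √214386/378))*(-22520) = (49327 + √214386/378)*(-22520) = -1110844040 - 11260*√214386/189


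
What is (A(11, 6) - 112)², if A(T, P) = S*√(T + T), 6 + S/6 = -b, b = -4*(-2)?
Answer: 167776 + 18816*√22 ≈ 2.5603e+5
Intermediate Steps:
b = 8
S = -84 (S = -36 + 6*(-1*8) = -36 + 6*(-8) = -36 - 48 = -84)
A(T, P) = -84*√2*√T (A(T, P) = -84*√(T + T) = -84*√2*√T)
(A(11, 6) - 112)² = (-84*√2*√11 - 112)² = (-84*√22 - 112)² = (-112 - 84*√22)²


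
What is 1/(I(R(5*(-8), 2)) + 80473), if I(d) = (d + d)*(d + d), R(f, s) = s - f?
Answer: 1/87529 ≈ 1.1425e-5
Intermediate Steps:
I(d) = 4*d**2 (I(d) = (2*d)*(2*d) = 4*d**2)
1/(I(R(5*(-8), 2)) + 80473) = 1/(4*(2 - 5*(-8))**2 + 80473) = 1/(4*(2 - 1*(-40))**2 + 80473) = 1/(4*(2 + 40)**2 + 80473) = 1/(4*42**2 + 80473) = 1/(4*1764 + 80473) = 1/(7056 + 80473) = 1/87529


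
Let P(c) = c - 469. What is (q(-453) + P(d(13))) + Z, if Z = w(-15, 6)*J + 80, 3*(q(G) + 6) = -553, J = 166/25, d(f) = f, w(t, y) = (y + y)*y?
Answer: -6619/75 ≈ -88.253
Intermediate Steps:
w(t, y) = 2*y**2 (w(t, y) = (2*y)*y = 2*y**2)
J = 166/25 (J = 166*(1/25) = 166/25 ≈ 6.6400)
q(G) = -571/3 (q(G) = -6 + (1/3)*(-553) = -6 - 553/3 = -571/3)
Z = 13952/25 (Z = (2*6**2)*(166/25) + 80 = (2*36)*(166/25) + 80 = 72*(166/25) + 80 = 11952/25 + 80 = 13952/25 ≈ 558.08)
P(c) = -469 + c
(q(-453) + P(d(13))) + Z = (-571/3 + (-469 + 13)) + 13952/25 = (-571/3 - 456) + 13952/25 = -1939/3 + 13952/25 = -6619/75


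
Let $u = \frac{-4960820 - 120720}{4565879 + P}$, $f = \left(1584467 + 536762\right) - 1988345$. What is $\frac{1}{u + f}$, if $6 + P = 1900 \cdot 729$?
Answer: $\frac{5950973}{790784014592} \approx 7.5254 \cdot 10^{-6}$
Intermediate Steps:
$P = 1385094$ ($P = -6 + 1900 \cdot 729 = -6 + 1385100 = 1385094$)
$f = 132884$ ($f = 2121229 - 1988345 = 132884$)
$u = - \frac{5081540}{5950973}$ ($u = \frac{-4960820 - 120720}{4565879 + 1385094} = \frac{-4960820 + \left(-1540100 + 1419380\right)}{5950973} = \left(-4960820 - 120720\right) \frac{1}{5950973} = \left(-5081540\right) \frac{1}{5950973} = - \frac{5081540}{5950973} \approx -0.8539$)
$\frac{1}{u + f} = \frac{1}{- \frac{5081540}{5950973} + 132884} = \frac{1}{\frac{790784014592}{5950973}} = \frac{5950973}{790784014592}$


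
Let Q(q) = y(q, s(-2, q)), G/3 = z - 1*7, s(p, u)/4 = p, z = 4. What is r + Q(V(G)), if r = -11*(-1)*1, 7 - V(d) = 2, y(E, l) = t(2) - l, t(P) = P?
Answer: 21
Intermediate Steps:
s(p, u) = 4*p
G = -9 (G = 3*(4 - 1*7) = 3*(4 - 7) = 3*(-3) = -9)
y(E, l) = 2 - l
V(d) = 5 (V(d) = 7 - 1*2 = 7 - 2 = 5)
r = 11 (r = 11*1 = 11)
Q(q) = 10 (Q(q) = 2 - 4*(-2) = 2 - 1*(-8) = 2 + 8 = 10)
r + Q(V(G)) = 11 + 10 = 21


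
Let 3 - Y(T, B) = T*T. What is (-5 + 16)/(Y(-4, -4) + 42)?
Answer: 11/29 ≈ 0.37931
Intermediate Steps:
Y(T, B) = 3 - T**2 (Y(T, B) = 3 - T*T = 3 - T**2)
(-5 + 16)/(Y(-4, -4) + 42) = (-5 + 16)/((3 - 1*(-4)**2) + 42) = 11/((3 - 1*16) + 42) = 11/((3 - 16) + 42) = 11/(-13 + 42) = 11/29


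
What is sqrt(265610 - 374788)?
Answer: I*sqrt(109178) ≈ 330.42*I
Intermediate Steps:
sqrt(265610 - 374788) = sqrt(-109178) = I*sqrt(109178)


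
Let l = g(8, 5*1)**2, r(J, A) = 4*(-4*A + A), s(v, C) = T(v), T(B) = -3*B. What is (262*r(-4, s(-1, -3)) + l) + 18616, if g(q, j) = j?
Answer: 9209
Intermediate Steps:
s(v, C) = -3*v
r(J, A) = -12*A (r(J, A) = 4*(-3*A) = -12*A)
l = 25 (l = (5*1)**2 = 5**2 = 25)
(262*r(-4, s(-1, -3)) + l) + 18616 = (262*(-(-36)*(-1)) + 25) + 18616 = (262*(-12*3) + 25) + 18616 = (262*(-36) + 25) + 18616 = (-9432 + 25) + 18616 = -9407 + 18616 = 9209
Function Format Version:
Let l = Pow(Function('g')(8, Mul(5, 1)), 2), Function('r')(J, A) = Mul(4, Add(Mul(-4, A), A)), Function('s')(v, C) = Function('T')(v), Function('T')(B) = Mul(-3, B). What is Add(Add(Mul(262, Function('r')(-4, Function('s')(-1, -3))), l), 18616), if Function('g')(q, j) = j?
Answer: 9209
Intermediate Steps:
Function('s')(v, C) = Mul(-3, v)
Function('r')(J, A) = Mul(-12, A) (Function('r')(J, A) = Mul(4, Mul(-3, A)) = Mul(-12, A))
l = 25 (l = Pow(Mul(5, 1), 2) = Pow(5, 2) = 25)
Add(Add(Mul(262, Function('r')(-4, Function('s')(-1, -3))), l), 18616) = Add(Add(Mul(262, Mul(-12, Mul(-3, -1))), 25), 18616) = Add(Add(Mul(262, Mul(-12, 3)), 25), 18616) = Add(Add(Mul(262, -36), 25), 18616) = Add(Add(-9432, 25), 18616) = Add(-9407, 18616) = 9209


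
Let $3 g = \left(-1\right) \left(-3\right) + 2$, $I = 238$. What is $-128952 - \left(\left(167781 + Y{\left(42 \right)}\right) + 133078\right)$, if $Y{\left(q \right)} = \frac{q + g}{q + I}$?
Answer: $- \frac{361041371}{840} \approx -4.2981 \cdot 10^{5}$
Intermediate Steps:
$g = \frac{5}{3}$ ($g = \frac{\left(-1\right) \left(-3\right) + 2}{3} = \frac{3 + 2}{3} = \frac{1}{3} \cdot 5 = \frac{5}{3} \approx 1.6667$)
$Y{\left(q \right)} = \frac{\frac{5}{3} + q}{238 + q}$ ($Y{\left(q \right)} = \frac{q + \frac{5}{3}}{q + 238} = \frac{\frac{5}{3} + q}{238 + q}$)
$-128952 - \left(\left(167781 + Y{\left(42 \right)}\right) + 133078\right) = -128952 - \left(\left(167781 + \frac{\frac{5}{3} + 42}{238 + 42}\right) + 133078\right) = -128952 - \left(\left(167781 + \frac{1}{280} \cdot \frac{131}{3}\right) + 133078\right) = -128952 - \left(\left(167781 + \frac{131}{840}\right) + 133078\right) = -128952 - \left(\frac{140936171}{840} + 133078\right) = -128952 - \frac{252721691}{840} = - \frac{361041371}{840}$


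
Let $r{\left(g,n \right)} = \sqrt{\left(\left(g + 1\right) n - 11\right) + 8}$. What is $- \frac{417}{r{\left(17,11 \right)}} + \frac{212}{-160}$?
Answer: $- \frac{53}{40} - \frac{139 \sqrt{195}}{65} \approx -31.187$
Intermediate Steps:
$r{\left(g,n \right)} = \sqrt{-3 + n \left(1 + g\right)}$ ($r{\left(g,n \right)} = \sqrt{\left(\left(1 + g\right) n - 11\right) + 8} = \sqrt{\left(n \left(1 + g\right) - 11\right) + 8} = \sqrt{\left(-11 + n \left(1 + g\right)\right) + 8} = \sqrt{-3 + n \left(1 + g\right)}$)
$- \frac{417}{r{\left(17,11 \right)}} + \frac{212}{-160} = - \frac{417}{\sqrt{-3 + 11 + 17 \cdot 11}} + \frac{212}{-160} = - \frac{417}{\sqrt{-3 + 11 + 187}} + 212 \left(- \frac{1}{160}\right) = - \frac{417}{\sqrt{195}} - \frac{53}{40} = - 417 \frac{\sqrt{195}}{195} - \frac{53}{40} = - \frac{139 \sqrt{195}}{65} - \frac{53}{40} = - \frac{53}{40} - \frac{139 \sqrt{195}}{65}$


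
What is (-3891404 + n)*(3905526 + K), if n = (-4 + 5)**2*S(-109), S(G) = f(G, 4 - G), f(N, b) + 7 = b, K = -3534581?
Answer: -1443457536610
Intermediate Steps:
f(N, b) = -7 + b
S(G) = -3 - G (S(G) = -7 + (4 - G) = -3 - G)
n = 106 (n = (-4 + 5)**2*(-3 - 1*(-109)) = 1**2*(-3 + 109) = 1*106 = 106)
(-3891404 + n)*(3905526 + K) = (-3891404 + 106)*(3905526 - 3534581) = -3891298*370945 = -1443457536610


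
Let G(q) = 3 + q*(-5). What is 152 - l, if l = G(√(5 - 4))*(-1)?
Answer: 150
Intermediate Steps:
G(q) = 3 - 5*q
l = 2 (l = (3 - 5*√(5 - 4))*(-1) = (3 - 5*√1)*(-1) = (3 - 5*1)*(-1) = (3 - 5)*(-1) = -2*(-1) = 2)
152 - l = 152 - 1*2 = 152 - 2 = 150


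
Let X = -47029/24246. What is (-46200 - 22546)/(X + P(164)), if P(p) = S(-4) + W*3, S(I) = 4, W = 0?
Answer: -1666815516/49955 ≈ -33366.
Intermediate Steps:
P(p) = 4 (P(p) = 4 + 0*3 = 4 + 0 = 4)
X = -47029/24246 (X = -47029*1/24246 = -47029/24246 ≈ -1.9397)
(-46200 - 22546)/(X + P(164)) = (-46200 - 22546)/(-47029/24246 + 4) = -68746/49955/24246 = -68746*24246/49955 = -1666815516/49955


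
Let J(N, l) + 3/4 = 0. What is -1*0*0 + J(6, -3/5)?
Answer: -3/4 ≈ -0.75000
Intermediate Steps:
J(N, l) = -3/4 (J(N, l) = -3/4 + 0 = -3/4)
-1*0*0 + J(6, -3/5) = -1*0*0 - 3/4 = 0*0 - 3/4 = 0 - 3/4 = -3/4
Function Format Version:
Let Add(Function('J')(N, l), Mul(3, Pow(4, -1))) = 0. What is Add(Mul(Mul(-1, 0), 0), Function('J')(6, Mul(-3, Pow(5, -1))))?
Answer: Rational(-3, 4) ≈ -0.75000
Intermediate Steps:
Function('J')(N, l) = Rational(-3, 4) (Function('J')(N, l) = Add(Rational(-3, 4), 0) = Rational(-3, 4))
Add(Mul(Mul(-1, 0), 0), Function('J')(6, Mul(-3, Pow(5, -1)))) = Add(Mul(Mul(-1, 0), 0), Rational(-3, 4)) = Add(Mul(0, 0), Rational(-3, 4)) = Add(0, Rational(-3, 4)) = Rational(-3, 4)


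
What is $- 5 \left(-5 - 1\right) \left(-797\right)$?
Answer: $-23910$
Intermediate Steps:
$- 5 \left(-5 - 1\right) \left(-797\right) = \left(-5\right) \left(-6\right) \left(-797\right) = 30 \left(-797\right) = -23910$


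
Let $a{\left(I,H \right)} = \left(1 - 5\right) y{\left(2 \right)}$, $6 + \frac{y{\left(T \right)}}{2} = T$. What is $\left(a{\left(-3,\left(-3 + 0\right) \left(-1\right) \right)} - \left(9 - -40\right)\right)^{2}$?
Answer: $289$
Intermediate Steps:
$y{\left(T \right)} = -12 + 2 T$
$a{\left(I,H \right)} = 32$ ($a{\left(I,H \right)} = \left(1 - 5\right) \left(-12 + 2 \cdot 2\right) = - 4 \left(-12 + 4\right) = \left(-4\right) \left(-8\right) = 32$)
$\left(a{\left(-3,\left(-3 + 0\right) \left(-1\right) \right)} - \left(9 - -40\right)\right)^{2} = \left(32 - \left(9 - -40\right)\right)^{2} = \left(32 - 49\right)^{2} = \left(-17\right)^{2} = 289$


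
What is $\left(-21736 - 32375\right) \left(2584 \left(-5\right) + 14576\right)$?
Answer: $-89607816$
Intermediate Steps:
$\left(-21736 - 32375\right) \left(2584 \left(-5\right) + 14576\right) = - 54111 \left(-12920 + 14576\right) = \left(-54111\right) 1656 = -89607816$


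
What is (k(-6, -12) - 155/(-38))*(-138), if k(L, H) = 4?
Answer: -21183/19 ≈ -1114.9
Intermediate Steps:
(k(-6, -12) - 155/(-38))*(-138) = (4 - 155/(-38))*(-138) = (4 - 155*(-1/38))*(-138) = (4 + 155/38)*(-138) = (307/38)*(-138) = -21183/19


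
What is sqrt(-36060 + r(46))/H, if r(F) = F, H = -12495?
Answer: -I*sqrt(36014)/12495 ≈ -0.015188*I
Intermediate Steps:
sqrt(-36060 + r(46))/H = sqrt(-36060 + 46)/(-12495) = sqrt(-36014)*(-1/12495) = (I*sqrt(36014))*(-1/12495) = -I*sqrt(36014)/12495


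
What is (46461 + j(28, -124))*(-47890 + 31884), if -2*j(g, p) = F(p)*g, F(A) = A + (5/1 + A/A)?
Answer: -770096678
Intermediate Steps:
F(A) = 6 + A (F(A) = A + (5*1 + 1) = A + (5 + 1) = A + 6 = 6 + A)
j(g, p) = -g*(6 + p)/2 (j(g, p) = -(6 + p)*g/2 = -g*(6 + p)/2)
(46461 + j(28, -124))*(-47890 + 31884) = (46461 - 1/2*28*(6 - 124))*(-47890 + 31884) = (46461 - 1/2*28*(-118))*(-16006) = (46461 + 1652)*(-16006) = 48113*(-16006) = -770096678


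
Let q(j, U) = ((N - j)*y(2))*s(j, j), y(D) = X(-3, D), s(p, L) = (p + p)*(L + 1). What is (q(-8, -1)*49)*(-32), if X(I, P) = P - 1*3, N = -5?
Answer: 526848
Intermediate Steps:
s(p, L) = 2*p*(1 + L) (s(p, L) = (2*p)*(1 + L) = 2*p*(1 + L))
X(I, P) = -3 + P (X(I, P) = P - 3 = -3 + P)
y(D) = -3 + D
q(j, U) = 2*j*(1 + j)*(5 + j) (q(j, U) = ((-5 - j)*(-3 + 2))*(2*j*(1 + j)) = ((-5 - j)*(-1))*(2*j*(1 + j)) = (5 + j)*(2*j*(1 + j)) = 2*j*(1 + j)*(5 + j))
(q(-8, -1)*49)*(-32) = ((2*(-8)*(1 - 8)*(5 - 8))*49)*(-32) = ((2*(-8)*(-7)*(-3))*49)*(-32) = -336*49*(-32) = -16464*(-32) = 526848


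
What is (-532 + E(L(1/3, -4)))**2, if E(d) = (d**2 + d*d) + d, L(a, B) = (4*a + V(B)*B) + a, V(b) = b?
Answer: 978121/81 ≈ 12076.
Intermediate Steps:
L(a, B) = B**2 + 5*a (L(a, B) = (4*a + B*B) + a = (4*a + B**2) + a = (B**2 + 4*a) + a = B**2 + 5*a)
E(d) = d + 2*d**2 (E(d) = (d**2 + d**2) + d = 2*d**2 + d = d + 2*d**2)
(-532 + E(L(1/3, -4)))**2 = (-532 + ((-4)**2 + 5/3)*(1 + 2*((-4)**2 + 5/3)))**2 = (-532 + (16 + 5*(1/3))*(1 + 2*(16 + 5*(1/3))))**2 = (-532 + (16 + 5/3)*(1 + 2*(16 + 5/3)))**2 = (-532 + 53*(1 + 2*(53/3))/3)**2 = (-532 + 53*(1 + 106/3)/3)**2 = (-532 + (53/3)*(109/3))**2 = (-532 + 5777/9)**2 = (989/9)**2 = 978121/81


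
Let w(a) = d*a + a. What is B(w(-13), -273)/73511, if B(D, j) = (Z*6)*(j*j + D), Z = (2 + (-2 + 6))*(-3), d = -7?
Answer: -8057556/73511 ≈ -109.61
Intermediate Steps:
Z = -18 (Z = (2 + 4)*(-3) = 6*(-3) = -18)
w(a) = -6*a (w(a) = -7*a + a = -6*a)
B(D, j) = -108*D - 108*j**2 (B(D, j) = (-18*6)*(j*j + D) = -108*(j**2 + D) = -108*(D + j**2) = -108*D - 108*j**2)
B(w(-13), -273)/73511 = (-(-648)*(-13) - 108*(-273)**2)/73511 = (-108*78 - 108*74529)*(1/73511) = (-8424 - 8049132)*(1/73511) = -8057556*1/73511 = -8057556/73511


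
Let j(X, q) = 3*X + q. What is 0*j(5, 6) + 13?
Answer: 13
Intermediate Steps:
j(X, q) = q + 3*X
0*j(5, 6) + 13 = 0*(6 + 3*5) + 13 = 0*(6 + 15) + 13 = 0*21 + 13 = 0 + 13 = 13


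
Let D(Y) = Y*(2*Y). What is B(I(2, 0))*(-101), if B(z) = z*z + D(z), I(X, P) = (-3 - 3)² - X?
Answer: -350268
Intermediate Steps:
D(Y) = 2*Y²
I(X, P) = 36 - X (I(X, P) = (-6)² - X = 36 - X)
B(z) = 3*z² (B(z) = z*z + 2*z² = z² + 2*z² = 3*z²)
B(I(2, 0))*(-101) = (3*(36 - 1*2)²)*(-101) = (3*(36 - 2)²)*(-101) = (3*34²)*(-101) = (3*1156)*(-101) = 3468*(-101) = -350268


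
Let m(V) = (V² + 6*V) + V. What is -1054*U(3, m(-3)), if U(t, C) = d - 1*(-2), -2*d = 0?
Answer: -2108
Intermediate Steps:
d = 0 (d = -½*0 = 0)
m(V) = V² + 7*V
U(t, C) = 2 (U(t, C) = 0 - 1*(-2) = 0 + 2 = 2)
-1054*U(3, m(-3)) = -1054*2 = -2108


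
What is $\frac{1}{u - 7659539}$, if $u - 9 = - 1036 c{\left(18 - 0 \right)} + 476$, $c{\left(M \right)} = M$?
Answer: $- \frac{1}{7677702} \approx -1.3025 \cdot 10^{-7}$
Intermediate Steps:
$u = -18163$ ($u = 9 + \left(- 1036 \left(18 - 0\right) + 476\right) = 9 + \left(- 1036 \left(18 + 0\right) + 476\right) = 9 + \left(\left(-1036\right) 18 + 476\right) = 9 + \left(-18648 + 476\right) = 9 - 18172 = -18163$)
$\frac{1}{u - 7659539} = \frac{1}{-18163 - 7659539} = \frac{1}{-7677702} = - \frac{1}{7677702}$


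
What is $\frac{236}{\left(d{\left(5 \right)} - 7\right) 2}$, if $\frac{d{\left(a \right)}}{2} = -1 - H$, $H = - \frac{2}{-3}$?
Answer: $- \frac{354}{31} \approx -11.419$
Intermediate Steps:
$H = \frac{2}{3}$ ($H = \left(-2\right) \left(- \frac{1}{3}\right) = \frac{2}{3} \approx 0.66667$)
$d{\left(a \right)} = - \frac{10}{3}$ ($d{\left(a \right)} = 2 \left(-1 - \frac{2}{3}\right) = 2 \left(- \frac{5}{3}\right) = - \frac{10}{3}$)
$\frac{236}{\left(d{\left(5 \right)} - 7\right) 2} = \frac{236}{\left(- \frac{10}{3} - 7\right) 2} = \frac{236}{\left(- \frac{31}{3}\right) 2} = \frac{236}{- \frac{62}{3}} = 236 \left(- \frac{3}{62}\right) = - \frac{354}{31}$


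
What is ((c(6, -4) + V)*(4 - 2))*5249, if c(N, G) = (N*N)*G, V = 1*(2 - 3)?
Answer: -1522210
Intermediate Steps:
V = -1 (V = 1*(-1) = -1)
c(N, G) = G*N² (c(N, G) = N²*G = G*N²)
((c(6, -4) + V)*(4 - 2))*5249 = ((-4*6² - 1)*(4 - 2))*5249 = ((-4*36 - 1)*2)*5249 = ((-144 - 1)*2)*5249 = -145*2*5249 = -290*5249 = -1522210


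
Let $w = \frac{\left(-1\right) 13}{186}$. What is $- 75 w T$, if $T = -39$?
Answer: $- \frac{12675}{62} \approx -204.44$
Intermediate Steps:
$w = - \frac{13}{186}$ ($w = \left(-13\right) \frac{1}{186} = - \frac{13}{186} \approx -0.069892$)
$- 75 w T = \left(-75\right) \left(- \frac{13}{186}\right) \left(-39\right) = \frac{325}{62} \left(-39\right) = - \frac{12675}{62}$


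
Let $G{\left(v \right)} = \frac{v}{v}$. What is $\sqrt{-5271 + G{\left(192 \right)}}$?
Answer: $i \sqrt{5270} \approx 72.595 i$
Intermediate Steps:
$G{\left(v \right)} = 1$
$\sqrt{-5271 + G{\left(192 \right)}} = \sqrt{-5271 + 1} = \sqrt{-5270} = i \sqrt{5270}$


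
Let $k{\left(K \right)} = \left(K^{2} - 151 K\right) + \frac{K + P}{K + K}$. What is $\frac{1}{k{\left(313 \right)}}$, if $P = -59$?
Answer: $\frac{313}{15871105} \approx 1.9721 \cdot 10^{-5}$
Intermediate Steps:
$k{\left(K \right)} = K^{2} - 151 K + \frac{-59 + K}{2 K}$ ($k{\left(K \right)} = \left(K^{2} - 151 K\right) + \frac{K - 59}{K + K} = \left(K^{2} - 151 K\right) + \frac{-59 + K}{2 K} = K^{2} - 151 K + \frac{-59 + K}{2 K}$)
$\frac{1}{k{\left(313 \right)}} = \frac{1}{\frac{1}{2} + 313^{2} - 47263 - \frac{59}{2 \cdot 313}} = \frac{1}{\frac{1}{2} + 97969 - 47263 - \frac{59}{626}} = \frac{1}{\frac{15871105}{313}} = \frac{313}{15871105}$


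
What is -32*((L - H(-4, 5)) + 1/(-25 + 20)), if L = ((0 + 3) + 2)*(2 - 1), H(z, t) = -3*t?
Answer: -3168/5 ≈ -633.60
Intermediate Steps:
L = 5 (L = (3 + 2)*1 = 5*1 = 5)
-32*((L - H(-4, 5)) + 1/(-25 + 20)) = -32*((5 - (-3)*5) + 1/(-25 + 20)) = -32*((5 - 1*(-15)) + 1/(-5)) = -32*((5 + 15) - ⅕) = -32*(20 - ⅕) = -32*99/5 = -3168/5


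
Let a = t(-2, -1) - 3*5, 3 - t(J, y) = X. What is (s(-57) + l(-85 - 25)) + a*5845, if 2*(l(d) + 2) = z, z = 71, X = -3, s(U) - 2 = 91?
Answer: -104957/2 ≈ -52479.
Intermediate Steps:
s(U) = 93 (s(U) = 2 + 91 = 93)
t(J, y) = 6 (t(J, y) = 3 - 1*(-3) = 3 + 3 = 6)
a = -9 (a = 6 - 3*5 = 6 - 15 = -9)
l(d) = 67/2 (l(d) = -2 + (½)*71 = -2 + 71/2 = 67/2)
(s(-57) + l(-85 - 25)) + a*5845 = (93 + 67/2) - 9*5845 = 253/2 - 52605 = -104957/2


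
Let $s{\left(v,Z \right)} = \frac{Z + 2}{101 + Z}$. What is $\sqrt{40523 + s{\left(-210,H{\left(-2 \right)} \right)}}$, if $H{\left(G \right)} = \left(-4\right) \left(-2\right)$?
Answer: $\frac{\sqrt{481454853}}{109} \approx 201.3$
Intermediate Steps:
$H{\left(G \right)} = 8$
$s{\left(v,Z \right)} = \frac{2 + Z}{101 + Z}$
$\sqrt{40523 + s{\left(-210,H{\left(-2 \right)} \right)}} = \sqrt{40523 + \frac{2 + 8}{101 + 8}} = \sqrt{40523 + \frac{1}{109} \cdot 10} = \sqrt{40523 + \frac{10}{109}} = \sqrt{\frac{4417017}{109}} = \frac{\sqrt{481454853}}{109}$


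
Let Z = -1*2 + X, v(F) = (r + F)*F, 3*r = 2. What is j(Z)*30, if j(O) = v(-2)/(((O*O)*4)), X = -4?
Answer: 5/9 ≈ 0.55556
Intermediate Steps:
r = ⅔ (r = (⅓)*2 = ⅔ ≈ 0.66667)
v(F) = F*(⅔ + F) (v(F) = (⅔ + F)*F = F*(⅔ + F))
Z = -6 (Z = -1*2 - 4 = -2 - 4 = -6)
j(O) = 2/(3*O²) (j(O) = ((⅓)*(-2)*(2 + 3*(-2)))/(((O*O)*4)) = ((⅓)*(-2)*(2 - 6))/((O²*4)) = ((⅓)*(-2)*(-4))/((4*O²)) = 8*(1/(4*O²))/3 = 2/(3*O²))
j(Z)*30 = ((⅔)/(-6)²)*30 = ((⅔)*(1/36))*30 = (1/54)*30 = 5/9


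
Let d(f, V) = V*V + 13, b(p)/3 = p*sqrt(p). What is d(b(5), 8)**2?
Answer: 5929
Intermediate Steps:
b(p) = 3*p**(3/2) (b(p) = 3*(p*sqrt(p)) = 3*p**(3/2))
d(f, V) = 13 + V**2 (d(f, V) = V**2 + 13 = 13 + V**2)
d(b(5), 8)**2 = (13 + 8**2)**2 = (13 + 64)**2 = 77**2 = 5929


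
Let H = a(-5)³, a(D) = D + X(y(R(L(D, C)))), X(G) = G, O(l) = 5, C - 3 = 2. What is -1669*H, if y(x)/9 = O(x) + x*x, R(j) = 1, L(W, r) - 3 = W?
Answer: -196356181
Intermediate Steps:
C = 5 (C = 3 + 2 = 5)
L(W, r) = 3 + W
y(x) = 45 + 9*x² (y(x) = 9*(5 + x*x) = 9*(5 + x²) = 45 + 9*x²)
a(D) = 54 + D (a(D) = D + (45 + 9*1²) = D + (45 + 9*1) = D + (45 + 9) = D + 54 = 54 + D)
H = 117649 (H = (54 - 5)³ = 49³ = 117649)
-1669*H = -1669*117649 = -196356181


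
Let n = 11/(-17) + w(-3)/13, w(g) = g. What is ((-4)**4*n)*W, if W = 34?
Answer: -99328/13 ≈ -7640.6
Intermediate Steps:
n = -194/221 (n = 11/(-17) - 3/13 = 11*(-1/17) - 3*1/13 = -11/17 - 3/13 = -194/221 ≈ -0.87783)
((-4)**4*n)*W = ((-4)**4*(-194/221))*34 = (256*(-194/221))*34 = -49664/221*34 = -99328/13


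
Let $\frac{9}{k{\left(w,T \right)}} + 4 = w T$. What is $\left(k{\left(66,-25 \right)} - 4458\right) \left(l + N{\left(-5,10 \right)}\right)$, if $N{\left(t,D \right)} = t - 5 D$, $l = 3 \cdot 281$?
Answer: $- \frac{2905175154}{827} \approx -3.5129 \cdot 10^{6}$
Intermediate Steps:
$k{\left(w,T \right)} = \frac{9}{-4 + T w}$ ($k{\left(w,T \right)} = \frac{9}{-4 + w T} = \frac{9}{-4 + T w}$)
$l = 843$
$\left(k{\left(66,-25 \right)} - 4458\right) \left(l + N{\left(-5,10 \right)}\right) = \left(\frac{9}{-4 - 1650} - 4458\right) \left(843 - 55\right) = \left(\frac{9}{-1654} - 4458\right) \left(843 - 55\right) = \left(9 \left(- \frac{1}{1654}\right) - 4458\right) 788 = \left(- \frac{9}{1654} - 4458\right) 788 = \left(- \frac{7373541}{1654}\right) 788 = - \frac{2905175154}{827}$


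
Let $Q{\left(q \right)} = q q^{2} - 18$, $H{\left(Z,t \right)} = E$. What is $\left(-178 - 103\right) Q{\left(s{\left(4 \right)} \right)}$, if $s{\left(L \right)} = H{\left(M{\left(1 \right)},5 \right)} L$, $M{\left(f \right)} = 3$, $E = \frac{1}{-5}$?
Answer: $\frac{650234}{125} \approx 5201.9$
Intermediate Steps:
$E = - \frac{1}{5} \approx -0.2$
$H{\left(Z,t \right)} = - \frac{1}{5}$
$s{\left(L \right)} = - \frac{L}{5}$
$Q{\left(q \right)} = -18 + q^{3}$ ($Q{\left(q \right)} = q^{3} - 18 = -18 + q^{3}$)
$\left(-178 - 103\right) Q{\left(s{\left(4 \right)} \right)} = \left(-178 - 103\right) \left(-18 + \left(\left(- \frac{1}{5}\right) 4\right)^{3}\right) = - 281 \left(-18 + \left(- \frac{4}{5}\right)^{3}\right) = - 281 \left(-18 - \frac{64}{125}\right) = \left(-281\right) \left(- \frac{2314}{125}\right) = \frac{650234}{125}$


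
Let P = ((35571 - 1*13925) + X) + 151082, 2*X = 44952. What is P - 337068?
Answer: -141864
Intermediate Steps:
X = 22476 (X = (½)*44952 = 22476)
P = 195204 (P = ((35571 - 1*13925) + 22476) + 151082 = ((35571 - 13925) + 22476) + 151082 = (21646 + 22476) + 151082 = 44122 + 151082 = 195204)
P - 337068 = 195204 - 337068 = -141864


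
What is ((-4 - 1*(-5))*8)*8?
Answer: 64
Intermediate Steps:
((-4 - 1*(-5))*8)*8 = ((-4 + 5)*8)*8 = (1*8)*8 = 8*8 = 64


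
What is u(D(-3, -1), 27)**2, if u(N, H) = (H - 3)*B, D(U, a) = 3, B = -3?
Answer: 5184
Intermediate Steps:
u(N, H) = 9 - 3*H (u(N, H) = (H - 3)*(-3) = (-3 + H)*(-3) = 9 - 3*H)
u(D(-3, -1), 27)**2 = (9 - 3*27)**2 = (9 - 81)**2 = (-72)**2 = 5184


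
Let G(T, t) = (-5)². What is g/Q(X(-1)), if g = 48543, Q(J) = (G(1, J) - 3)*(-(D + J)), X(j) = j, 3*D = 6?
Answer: -4413/2 ≈ -2206.5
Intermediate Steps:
D = 2 (D = (⅓)*6 = 2)
G(T, t) = 25
Q(J) = -44 - 22*J (Q(J) = (25 - 3)*(-(2 + J)) = 22*(-2 - J) = -44 - 22*J)
g/Q(X(-1)) = 48543/(-44 - 22*(-1)) = 48543/(-44 + 22) = 48543/(-22) = 48543*(-1/22) = -4413/2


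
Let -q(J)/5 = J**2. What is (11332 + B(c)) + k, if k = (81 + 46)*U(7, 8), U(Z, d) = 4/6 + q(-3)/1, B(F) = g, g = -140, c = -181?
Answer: 16685/3 ≈ 5561.7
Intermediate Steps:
q(J) = -5*J**2
B(F) = -140
U(Z, d) = -133/3 (U(Z, d) = 4/6 - 5*(-3)**2/1 = 4*(1/6) - 5*9*1 = 2/3 - 45*1 = 2/3 - 45 = -133/3)
k = -16891/3 (k = (81 + 46)*(-133/3) = 127*(-133/3) = -16891/3 ≈ -5630.3)
(11332 + B(c)) + k = (11332 - 140) - 16891/3 = 11192 - 16891/3 = 16685/3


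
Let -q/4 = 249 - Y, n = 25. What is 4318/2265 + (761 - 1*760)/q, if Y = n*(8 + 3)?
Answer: 451337/235560 ≈ 1.9160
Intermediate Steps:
Y = 275 (Y = 25*(8 + 3) = 25*11 = 275)
q = 104 (q = -4*(249 - 1*275) = -4*(249 - 275) = -4*(-26) = 104)
4318/2265 + (761 - 1*760)/q = 4318/2265 + (761 - 1*760)/104 = 4318*(1/2265) + (761 - 760)*(1/104) = 4318/2265 + 1*(1/104) = 4318/2265 + 1/104 = 451337/235560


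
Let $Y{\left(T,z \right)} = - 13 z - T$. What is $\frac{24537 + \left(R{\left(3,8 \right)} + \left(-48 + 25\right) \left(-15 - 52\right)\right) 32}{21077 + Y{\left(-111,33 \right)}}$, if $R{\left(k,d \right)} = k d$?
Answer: $\frac{74617}{20759} \approx 3.5944$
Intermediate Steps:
$Y{\left(T,z \right)} = - T - 13 z$
$R{\left(k,d \right)} = d k$
$\frac{24537 + \left(R{\left(3,8 \right)} + \left(-48 + 25\right) \left(-15 - 52\right)\right) 32}{21077 + Y{\left(-111,33 \right)}} = \frac{24537 + \left(8 \cdot 3 + \left(-48 + 25\right) \left(-15 - 52\right)\right) 32}{21077 - 318} = \frac{24537 + \left(24 - -1541\right) 32}{21077 + \left(111 - 429\right)} = \frac{24537 + \left(24 + 1541\right) 32}{21077 - 318} = \frac{24537 + 1565 \cdot 32}{20759} = \left(24537 + 50080\right) \frac{1}{20759} = 74617 \cdot \frac{1}{20759} = \frac{74617}{20759}$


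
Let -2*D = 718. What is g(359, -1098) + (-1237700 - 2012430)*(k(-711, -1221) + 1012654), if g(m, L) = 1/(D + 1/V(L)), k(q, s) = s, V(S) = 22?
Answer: -25959719150482152/7897 ≈ -3.2873e+12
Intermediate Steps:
D = -359 (D = -1/2*718 = -359)
g(m, L) = -22/7897 (g(m, L) = 1/(-359 + 1/22) = 1/(-7897/22) = -22/7897)
g(359, -1098) + (-1237700 - 2012430)*(k(-711, -1221) + 1012654) = -22/7897 + (-1237700 - 2012430)*(-1221 + 1012654) = -22/7897 - 3250130*1011433 = -22/7897 - 3287288736290 = -25959719150482152/7897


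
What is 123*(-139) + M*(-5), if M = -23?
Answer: -16982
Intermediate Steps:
123*(-139) + M*(-5) = 123*(-139) - 23*(-5) = -17097 + 115 = -16982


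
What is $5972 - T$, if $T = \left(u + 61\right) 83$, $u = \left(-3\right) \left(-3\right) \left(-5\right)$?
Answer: $4644$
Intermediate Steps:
$u = -45$ ($u = 9 \left(-5\right) = -45$)
$T = 1328$ ($T = \left(-45 + 61\right) 83 = 16 \cdot 83 = 1328$)
$5972 - T = 5972 - 1328 = 4644$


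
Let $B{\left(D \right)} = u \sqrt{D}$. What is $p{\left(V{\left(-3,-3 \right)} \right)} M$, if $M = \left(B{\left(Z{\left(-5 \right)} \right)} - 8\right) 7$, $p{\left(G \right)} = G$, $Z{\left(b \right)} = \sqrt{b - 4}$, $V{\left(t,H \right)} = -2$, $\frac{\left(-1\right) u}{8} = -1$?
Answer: $112 - 112 \sqrt{3} \sqrt{i} \approx -25.171 - 137.17 i$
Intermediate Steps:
$u = 8$ ($u = \left(-8\right) \left(-1\right) = 8$)
$Z{\left(b \right)} = \sqrt{-4 + b}$
$B{\left(D \right)} = 8 \sqrt{D}$
$M = -56 + 56 \sqrt{3} \sqrt{i}$ ($M = \left(8 \sqrt{\sqrt{-4 - 5}} - 8\right) 7 = \left(8 \sqrt{\sqrt{-9}} - 8\right) 7 = \left(8 \sqrt{3 i} - 8\right) 7 = \left(8 \sqrt{3} \sqrt{i} - 8\right) 7 = \left(-8 + 8 \sqrt{3} \sqrt{i}\right) 7 = -56 + 56 \sqrt{3} \sqrt{i} \approx 12.586 + 68.586 i$)
$p{\left(V{\left(-3,-3 \right)} \right)} M = - 2 \left(-56 + 56 \sqrt{3} \sqrt{i}\right) = 112 - 112 \sqrt{3} \sqrt{i}$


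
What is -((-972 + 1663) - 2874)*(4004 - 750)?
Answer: 7103482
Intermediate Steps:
-((-972 + 1663) - 2874)*(4004 - 750) = -(691 - 2874)*3254 = -(-2183)*3254 = -1*(-7103482) = 7103482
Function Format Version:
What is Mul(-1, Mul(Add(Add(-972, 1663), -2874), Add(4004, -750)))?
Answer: 7103482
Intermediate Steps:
Mul(-1, Mul(Add(Add(-972, 1663), -2874), Add(4004, -750))) = Mul(-1, Mul(Add(691, -2874), 3254)) = Mul(-1, Mul(-2183, 3254)) = Mul(-1, -7103482) = 7103482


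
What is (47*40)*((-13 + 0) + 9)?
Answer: -7520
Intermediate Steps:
(47*40)*((-13 + 0) + 9) = 1880*(-13 + 9) = 1880*(-4) = -7520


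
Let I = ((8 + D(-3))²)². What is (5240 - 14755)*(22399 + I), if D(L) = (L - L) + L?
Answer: -219073360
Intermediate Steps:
D(L) = L (D(L) = 0 + L = L)
I = 625 (I = ((8 - 3)²)² = (5²)² = 25² = 625)
(5240 - 14755)*(22399 + I) = (5240 - 14755)*(22399 + 625) = -9515*23024 = -219073360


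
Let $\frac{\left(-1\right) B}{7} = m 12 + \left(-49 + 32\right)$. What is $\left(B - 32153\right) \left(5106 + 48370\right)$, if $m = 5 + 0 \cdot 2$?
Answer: $-1735510104$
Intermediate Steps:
$m = 5$ ($m = 5 + 0 = 5$)
$B = -301$ ($B = - 7 \left(5 \cdot 12 + \left(-49 + 32\right)\right) = - 7 \left(60 - 17\right) = \left(-7\right) 43 = -301$)
$\left(B - 32153\right) \left(5106 + 48370\right) = \left(-301 - 32153\right) \left(5106 + 48370\right) = \left(-32454\right) 53476 = -1735510104$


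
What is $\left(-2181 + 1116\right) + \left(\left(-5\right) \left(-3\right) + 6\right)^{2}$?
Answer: $-624$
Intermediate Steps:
$\left(-2181 + 1116\right) + \left(\left(-5\right) \left(-3\right) + 6\right)^{2} = -1065 + \left(15 + 6\right)^{2} = -1065 + 21^{2} = -1065 + 441 = -624$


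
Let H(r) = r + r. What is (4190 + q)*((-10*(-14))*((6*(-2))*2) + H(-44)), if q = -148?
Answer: -13936816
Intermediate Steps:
H(r) = 2*r
(4190 + q)*((-10*(-14))*((6*(-2))*2) + H(-44)) = (4190 - 148)*((-10*(-14))*((6*(-2))*2) + 2*(-44)) = 4042*(140*(-12*2) - 88) = 4042*(140*(-24) - 88) = 4042*(-3360 - 88) = 4042*(-3448) = -13936816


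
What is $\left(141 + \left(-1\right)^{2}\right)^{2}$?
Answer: $20164$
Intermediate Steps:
$\left(141 + \left(-1\right)^{2}\right)^{2} = \left(141 + 1\right)^{2} = 142^{2} = 20164$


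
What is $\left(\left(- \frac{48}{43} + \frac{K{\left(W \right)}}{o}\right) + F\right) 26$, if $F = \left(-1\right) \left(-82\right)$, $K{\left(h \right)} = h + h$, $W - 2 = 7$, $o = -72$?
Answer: $\frac{180297}{86} \approx 2096.5$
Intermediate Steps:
$W = 9$ ($W = 2 + 7 = 9$)
$K{\left(h \right)} = 2 h$
$F = 82$
$\left(\left(- \frac{48}{43} + \frac{K{\left(W \right)}}{o}\right) + F\right) 26 = \left(\left(- \frac{48}{43} + \frac{2 \cdot 9}{-72}\right) + 82\right) 26 = \left(\left(\left(-48\right) \frac{1}{43} + 18 \left(- \frac{1}{72}\right)\right) + 82\right) 26 = \left(\left(- \frac{48}{43} - \frac{1}{4}\right) + 82\right) 26 = \left(- \frac{235}{172} + 82\right) 26 = \frac{13869}{172} \cdot 26 = \frac{180297}{86}$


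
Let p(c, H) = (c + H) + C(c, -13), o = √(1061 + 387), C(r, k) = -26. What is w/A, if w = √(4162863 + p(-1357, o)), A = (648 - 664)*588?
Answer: -√(4161480 + 2*√362)/9408 ≈ -0.21683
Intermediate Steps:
o = 2*√362 (o = √1448 = 2*√362 ≈ 38.053)
p(c, H) = -26 + H + c (p(c, H) = (c + H) - 26 = (H + c) - 26 = -26 + H + c)
A = -9408 (A = -16*588 = -9408)
w = √(4161480 + 2*√362) (w = √(4162863 + (-26 + 2*√362 - 1357)) = √(4162863 + (-1383 + 2*√362)) = √(4161480 + 2*√362) ≈ 2040.0)
w/A = √(4161480 + 2*√362)/(-9408) = √(4161480 + 2*√362)*(-1/9408) = -√(4161480 + 2*√362)/9408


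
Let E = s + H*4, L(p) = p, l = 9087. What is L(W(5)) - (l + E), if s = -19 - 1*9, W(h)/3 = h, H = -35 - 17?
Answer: -8836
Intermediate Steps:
H = -52
W(h) = 3*h
s = -28 (s = -19 - 9 = -28)
E = -236 (E = -28 - 52*4 = -28 - 208 = -236)
L(W(5)) - (l + E) = 3*5 - (9087 - 236) = 15 - 1*8851 = 15 - 8851 = -8836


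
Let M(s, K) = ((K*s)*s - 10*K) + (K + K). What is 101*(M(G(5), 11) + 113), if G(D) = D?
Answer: 30300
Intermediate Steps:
M(s, K) = -8*K + K*s² (M(s, K) = (K*s² - 10*K) + 2*K = (-10*K + K*s²) + 2*K = -8*K + K*s²)
101*(M(G(5), 11) + 113) = 101*(11*(-8 + 5²) + 113) = 101*(11*(-8 + 25) + 113) = 101*(11*17 + 113) = 101*(187 + 113) = 101*300 = 30300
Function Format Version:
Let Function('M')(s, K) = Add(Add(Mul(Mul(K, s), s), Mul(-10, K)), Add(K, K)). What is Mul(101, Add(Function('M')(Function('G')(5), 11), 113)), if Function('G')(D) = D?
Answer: 30300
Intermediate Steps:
Function('M')(s, K) = Add(Mul(-8, K), Mul(K, Pow(s, 2))) (Function('M')(s, K) = Add(Add(Mul(K, Pow(s, 2)), Mul(-10, K)), Mul(2, K)) = Add(Add(Mul(-10, K), Mul(K, Pow(s, 2))), Mul(2, K)) = Add(Mul(-8, K), Mul(K, Pow(s, 2))))
Mul(101, Add(Function('M')(Function('G')(5), 11), 113)) = Mul(101, Add(Mul(11, Add(-8, Pow(5, 2))), 113)) = Mul(101, Add(Mul(11, Add(-8, 25)), 113)) = Mul(101, Add(Mul(11, 17), 113)) = Mul(101, Add(187, 113)) = Mul(101, 300) = 30300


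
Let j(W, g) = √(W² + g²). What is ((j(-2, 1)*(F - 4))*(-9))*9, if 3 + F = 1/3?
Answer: 540*√5 ≈ 1207.5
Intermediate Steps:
F = -8/3 (F = -3 + 1/3 = -3 + ⅓ = -8/3 ≈ -2.6667)
((j(-2, 1)*(F - 4))*(-9))*9 = ((√((-2)² + 1²)*(-8/3 - 4))*(-9))*9 = ((√(4 + 1)*(-20/3))*(-9))*9 = ((√5*(-20/3))*(-9))*9 = (-20*√5/3*(-9))*9 = (60*√5)*9 = 540*√5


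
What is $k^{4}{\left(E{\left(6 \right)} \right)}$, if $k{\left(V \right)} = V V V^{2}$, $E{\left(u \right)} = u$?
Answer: $2821109907456$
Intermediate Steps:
$k{\left(V \right)} = V^{4}$ ($k{\left(V \right)} = V^{2} V^{2} = V^{4}$)
$k^{4}{\left(E{\left(6 \right)} \right)} = \left(6^{4}\right)^{4} = 1296^{4} = 2821109907456$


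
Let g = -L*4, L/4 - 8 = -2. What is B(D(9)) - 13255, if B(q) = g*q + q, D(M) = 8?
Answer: -14015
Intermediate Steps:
L = 24 (L = 32 + 4*(-2) = 32 - 8 = 24)
g = -96 (g = -1*24*4 = -24*4 = -96)
B(q) = -95*q (B(q) = -96*q + q = -95*q)
B(D(9)) - 13255 = -95*8 - 13255 = -760 - 13255 = -14015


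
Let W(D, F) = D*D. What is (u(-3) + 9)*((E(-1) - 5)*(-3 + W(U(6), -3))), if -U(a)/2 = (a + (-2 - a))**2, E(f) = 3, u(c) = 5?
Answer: -1708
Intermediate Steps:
U(a) = -8 (U(a) = -2*(a + (-2 - a))**2 = -2*(-2)**2 = -2*4 = -8)
W(D, F) = D**2
(u(-3) + 9)*((E(-1) - 5)*(-3 + W(U(6), -3))) = (5 + 9)*((3 - 5)*(-3 + (-8)**2)) = 14*(-2*(-3 + 64)) = 14*(-2*61) = 14*(-122) = -1708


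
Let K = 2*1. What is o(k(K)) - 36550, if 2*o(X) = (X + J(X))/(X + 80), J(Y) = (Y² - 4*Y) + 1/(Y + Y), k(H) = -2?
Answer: -584799/16 ≈ -36550.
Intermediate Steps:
K = 2
J(Y) = Y² + 1/(2*Y) - 4*Y (J(Y) = (Y² - 4*Y) + 1/(2*Y) = Y² + 1/(2*Y) - 4*Y)
o(X) = (X² + 1/(2*X) - 3*X)/(2*(80 + X)) (o(X) = ((X + (X² + 1/(2*X) - 4*X))/(X + 80))/2 = ((X² + 1/(2*X) - 3*X)/(80 + X))/2 = (X² + 1/(2*X) - 3*X)/(2*(80 + X)))
o(k(K)) - 36550 = (¼)*(1 - 6*(-2)² + 2*(-2)³)/(-2*(80 - 2)) - 36550 = (¼)*(-½)*(1 - 6*4 + 2*(-8))/78 - 36550 = (¼)*(-½)*(1/78)*(1 - 24 - 16) - 36550 = (¼)*(-½)*(1/78)*(-39) - 36550 = 1/16 - 36550 = -584799/16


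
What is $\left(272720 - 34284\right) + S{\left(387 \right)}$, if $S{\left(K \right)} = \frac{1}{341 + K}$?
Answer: $\frac{173581409}{728} \approx 2.3844 \cdot 10^{5}$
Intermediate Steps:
$\left(272720 - 34284\right) + S{\left(387 \right)} = \left(272720 - 34284\right) + \frac{1}{341 + 387} = 238436 + \frac{1}{728} = \frac{173581409}{728}$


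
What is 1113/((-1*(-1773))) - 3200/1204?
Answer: -361129/177891 ≈ -2.0301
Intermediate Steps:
1113/((-1*(-1773))) - 3200/1204 = 1113/1773 - 3200*1/1204 = 1113*(1/1773) - 800/301 = 371/591 - 800/301 = -361129/177891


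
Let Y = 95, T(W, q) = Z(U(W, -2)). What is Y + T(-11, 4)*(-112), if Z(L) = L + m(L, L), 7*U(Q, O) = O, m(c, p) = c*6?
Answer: 319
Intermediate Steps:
m(c, p) = 6*c
U(Q, O) = O/7
Z(L) = 7*L (Z(L) = L + 6*L = 7*L)
T(W, q) = -2 (T(W, q) = 7*((1/7)*(-2)) = 7*(-2/7) = -2)
Y + T(-11, 4)*(-112) = 95 - 2*(-112) = 95 + 224 = 319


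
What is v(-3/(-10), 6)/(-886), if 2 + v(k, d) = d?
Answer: -2/443 ≈ -0.0045147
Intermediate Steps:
v(k, d) = -2 + d
v(-3/(-10), 6)/(-886) = (-2 + 6)/(-886) = 4*(-1/886) = -2/443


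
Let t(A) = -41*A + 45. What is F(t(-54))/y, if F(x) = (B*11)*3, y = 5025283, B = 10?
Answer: 330/5025283 ≈ 6.5668e-5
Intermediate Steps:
t(A) = 45 - 41*A
F(x) = 330 (F(x) = (10*11)*3 = 110*3 = 330)
F(t(-54))/y = 330/5025283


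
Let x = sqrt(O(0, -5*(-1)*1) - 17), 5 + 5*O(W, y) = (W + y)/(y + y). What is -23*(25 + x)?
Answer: -575 - 23*I*sqrt(1790)/10 ≈ -575.0 - 97.309*I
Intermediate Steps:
O(W, y) = -1 + (W + y)/(10*y) (O(W, y) = -1 + ((W + y)/(y + y))/5 = -1 + ((W + y)/((2*y)))/5 = -1 + ((W + y)*(1/(2*y)))/5 = -1 + ((W + y)/(2*y))/5 = -1 + (W + y)/(10*y))
x = I*sqrt(1790)/10 (x = sqrt((0 - 9*(-5*(-1)))/(10*((-5*(-1)*1))) - 17) = sqrt((0 - 45)/(10*((5*1))) - 17) = sqrt((1/10)*(0 - 9*5)/5 - 17) = sqrt((1/10)*(1/5)*(0 - 45) - 17) = sqrt((1/10)*(1/5)*(-45) - 17) = sqrt(-9/10 - 17) = sqrt(-179/10) = I*sqrt(1790)/10 ≈ 4.2308*I)
-23*(25 + x) = -23*(25 + I*sqrt(1790)/10) = -575 - 23*I*sqrt(1790)/10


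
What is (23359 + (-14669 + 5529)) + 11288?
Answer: 25507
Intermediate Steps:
(23359 + (-14669 + 5529)) + 11288 = (23359 - 9140) + 11288 = 14219 + 11288 = 25507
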